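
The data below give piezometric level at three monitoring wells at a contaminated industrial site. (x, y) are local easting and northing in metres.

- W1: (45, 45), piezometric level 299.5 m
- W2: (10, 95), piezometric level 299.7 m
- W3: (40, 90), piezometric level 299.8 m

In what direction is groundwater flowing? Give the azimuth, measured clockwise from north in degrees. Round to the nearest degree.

Three-point gradient (reference W1): Δ to W2 = (-35, 50, +0.2), Δ to W3 = (-5, 45, +0.3).
∂h/∂x = +0.004528, ∂h/∂y = +0.007170 (det = -1325).
Flow direction (−∇h) has components (-0.004528 E, -0.007170 N).
Azimuth = atan2(E, N) = atan2(-0.004528, -0.007170) = 212.3° ≈ 212°.

212°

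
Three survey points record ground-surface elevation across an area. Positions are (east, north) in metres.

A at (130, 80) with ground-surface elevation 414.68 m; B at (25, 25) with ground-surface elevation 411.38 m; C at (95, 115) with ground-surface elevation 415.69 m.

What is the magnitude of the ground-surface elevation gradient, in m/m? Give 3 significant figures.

Differences from A: to B (Δx, Δy, Δh) = (-105, -55, -3.30); to C = (-35, 35, +1.01).
Solve a·Δx + b·Δy = Δz: det = (-105)·35 − (-35)·(-55) = -5600.
∂z/∂x = [(-3.30)·35 − (+1.01)·(-55)] / -5600 = +0.01071
∂z/∂y = [(-105)·(+1.01) − (-35)·(-3.30)] / -5600 = +0.03956
|∇f| = √(0.01071² + 0.03956²) = 0.04098 m/m

0.0410 m/m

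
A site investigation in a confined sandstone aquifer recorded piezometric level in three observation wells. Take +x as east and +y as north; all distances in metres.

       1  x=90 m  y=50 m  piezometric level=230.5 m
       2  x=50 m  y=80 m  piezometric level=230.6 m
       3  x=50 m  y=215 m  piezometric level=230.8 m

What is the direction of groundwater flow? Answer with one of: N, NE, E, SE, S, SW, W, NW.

Taking 1 as reference: 2−1 = (-40, 30, +0.1); 3−1 = (-40, 165, +0.3).
Determinant of the coordinate differences = (-40)·165 − (-40)·30 = -5400.
∂h/∂x = [(+0.1)·165 − (+0.3)·30] / -5400 = -0.001389
∂h/∂y = [(-40)·(+0.3) − (-40)·(+0.1)] / -5400 = +0.001481
Flow = −∇h = (+0.001389 east, -0.001481 north), which points southeast.

SE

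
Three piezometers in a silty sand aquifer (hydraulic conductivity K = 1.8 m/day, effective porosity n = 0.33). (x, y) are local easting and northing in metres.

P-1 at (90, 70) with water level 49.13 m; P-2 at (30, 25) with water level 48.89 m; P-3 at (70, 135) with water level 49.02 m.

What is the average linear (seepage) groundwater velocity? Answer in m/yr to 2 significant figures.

8.6 m/yr

With h = a·x + b·y + c and P-1 as origin, the differences give:
  (-60)·a + (-45)·b = -0.24
  (-20)·a + 65·b = -0.11
Eliminate b (×65 and ×(-45), subtract): -4800·a = -20.550 → a = ∂h/∂x = +0.004281
Back-substitute: b = ∂h/∂y = -0.0003750.
|∇h| = √(0.004281² + -0.0003750²) = 0.004297
Seepage velocity v = K·i/n = 1.8 × 0.004297 / 0.33 = 0.02344 m/day = 8.561 m/yr.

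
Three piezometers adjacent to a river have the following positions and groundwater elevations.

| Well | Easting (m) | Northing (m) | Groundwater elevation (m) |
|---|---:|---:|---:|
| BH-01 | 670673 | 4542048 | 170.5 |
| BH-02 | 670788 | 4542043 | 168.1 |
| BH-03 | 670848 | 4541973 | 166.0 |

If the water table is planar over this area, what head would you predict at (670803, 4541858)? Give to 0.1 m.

165.5 m

Three-point gradient (reference BH-01): Δ to BH-02 = (115, -5, -2.4), Δ to BH-03 = (175, -75, -4.5).
∂h/∂x = -0.02032, ∂h/∂y = +0.01258 (det = -7750).
h(670803, 4541858) = 170.5 + (-0.02032)·(130) + (+0.01258)·(-190) = 170.5 -2.642 -2.390 = 165.468 m.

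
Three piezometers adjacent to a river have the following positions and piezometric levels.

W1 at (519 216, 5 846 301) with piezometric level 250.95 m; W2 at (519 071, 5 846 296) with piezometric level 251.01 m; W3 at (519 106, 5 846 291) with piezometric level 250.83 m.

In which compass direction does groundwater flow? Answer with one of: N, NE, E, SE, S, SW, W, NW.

S

Taking W1 as reference: W2−W1 = (-145, -5, +0.06); W3−W1 = (-110, -10, -0.12).
Solve a·Δx + b·Δy = Δh: det = (-145)·(-10) − (-110)·(-5) = 900.
∂h/∂x = [(+0.06)·(-10) − (-0.12)·(-5)] / 900 = -0.001333
∂h/∂y = [(-145)·(-0.12) − (-110)·(+0.06)] / 900 = +0.02667
Flow = −∇h = (+0.001333 east, -0.02667 north), which points south.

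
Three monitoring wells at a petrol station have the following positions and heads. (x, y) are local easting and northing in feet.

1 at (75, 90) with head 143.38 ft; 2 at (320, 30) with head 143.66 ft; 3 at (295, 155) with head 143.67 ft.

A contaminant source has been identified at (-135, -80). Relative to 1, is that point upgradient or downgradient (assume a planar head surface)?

Taking 1 as reference: 2−1 = (245, -60, +0.28); 3−1 = (220, 65, +0.29).
Determinant of the coordinate differences = 245·65 − 220·(-60) = 29125.
∂h/∂x = [(+0.28)·65 − (+0.29)·(-60)] / 29125 = +0.001222
∂h/∂y = [245·(+0.29) − 220·(+0.28)] / 29125 = +0.0003245
Head at (-135, -80) = 143.38 + (+0.001222)·(-210) + (+0.0003245)·(-170) = 143.07 ft.
That is lower than the 143.38 ft at 1, so the point is downgradient.

downgradient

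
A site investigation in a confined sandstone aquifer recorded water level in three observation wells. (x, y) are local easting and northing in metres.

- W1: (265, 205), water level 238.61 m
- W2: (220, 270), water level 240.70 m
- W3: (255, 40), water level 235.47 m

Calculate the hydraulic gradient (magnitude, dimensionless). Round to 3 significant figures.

Three-point gradient (reference W1): Δ to W2 = (-45, 65, +2.09), Δ to W3 = (-10, -165, -3.14).
∂h/∂x = -0.01743, ∂h/∂y = +0.02009 (det = 8075).
|∇h| = √(-0.01743² + 0.02009²) = 0.0266

0.0266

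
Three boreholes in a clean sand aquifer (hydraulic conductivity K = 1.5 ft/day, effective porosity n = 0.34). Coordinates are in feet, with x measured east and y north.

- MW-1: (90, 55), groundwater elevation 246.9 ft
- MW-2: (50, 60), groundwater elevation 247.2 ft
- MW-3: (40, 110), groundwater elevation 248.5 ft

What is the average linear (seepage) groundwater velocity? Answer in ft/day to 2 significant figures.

Three-point gradient (reference MW-1): Δ to MW-2 = (-40, 5, +0.3), Δ to MW-3 = (-50, 55, +1.6).
∂h/∂x = -0.004359, ∂h/∂y = +0.02513 (det = -1950).
|∇h| = √(-0.004359² + 0.02513²) = 0.02551
Seepage velocity v = K·i/n = 1.5 × 0.02551 / 0.34 = 0.1125 ft/day.

0.11 ft/day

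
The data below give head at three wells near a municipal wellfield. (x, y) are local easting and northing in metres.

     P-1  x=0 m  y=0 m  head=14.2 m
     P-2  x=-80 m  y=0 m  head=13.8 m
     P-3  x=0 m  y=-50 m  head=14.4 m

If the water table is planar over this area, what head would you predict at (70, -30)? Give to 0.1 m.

14.7 m

∂h/∂x = (13.8 − 14.2) / (-80 − 0) = +0.005000
∂h/∂y = (14.4 − 14.2) / (-50 − 0) = -0.004000
h(70, -30) = 14.2 + (+0.005000)·(70) + (-0.004000)·(-30) = 14.2 +0.350 +0.120 = 14.670 m.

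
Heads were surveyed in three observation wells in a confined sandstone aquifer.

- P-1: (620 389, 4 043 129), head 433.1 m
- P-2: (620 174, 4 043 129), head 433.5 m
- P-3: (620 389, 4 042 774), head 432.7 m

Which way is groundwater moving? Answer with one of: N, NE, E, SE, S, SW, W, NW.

∂h/∂x = (433.5 − 433.1) / (620174 − 620389) = -0.001860
∂h/∂y = (432.7 − 433.1) / (4042774 − 4043129) = +0.001127
Flow = −∇h = (+0.001860 east, -0.001127 north), which points southeast.

SE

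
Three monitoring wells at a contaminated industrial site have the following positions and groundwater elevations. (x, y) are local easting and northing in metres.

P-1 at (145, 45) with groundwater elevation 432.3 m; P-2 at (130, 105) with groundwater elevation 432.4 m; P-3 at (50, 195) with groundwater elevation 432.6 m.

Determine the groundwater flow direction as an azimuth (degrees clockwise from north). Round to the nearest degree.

With h = a·x + b·y + c and P-1 as origin, the differences give:
  (-15)·a + 60·b = +0.1
  (-95)·a + 150·b = +0.3
Eliminate b (×150 and ×60, subtract): 3450·a = -3.00 → a = ∂h/∂x = -0.0008696
Back-substitute: b = ∂h/∂y = +0.001449.
Flow direction (−∇h) has components (+0.0008696 E, -0.001449 N).
Azimuth = atan2(E, N) = atan2(+0.0008696, -0.001449) = 149.0° ≈ 149°.

149°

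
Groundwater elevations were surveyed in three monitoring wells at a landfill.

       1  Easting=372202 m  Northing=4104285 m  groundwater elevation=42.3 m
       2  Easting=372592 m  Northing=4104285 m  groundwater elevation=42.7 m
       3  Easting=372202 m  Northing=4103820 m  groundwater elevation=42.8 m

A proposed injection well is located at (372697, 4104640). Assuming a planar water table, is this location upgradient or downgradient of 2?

downgradient

∂h/∂x = (42.7 − 42.3) / (372592 − 372202) = +0.001026
∂h/∂y = (42.8 − 42.3) / (4103820 − 4104285) = -0.001075
Head at (372697, 4104640) = 42.3 + (+0.001026)·(495) + (-0.001075)·(355) = 42.43 m.
That is lower than the 42.7 m at 2, so the point is downgradient.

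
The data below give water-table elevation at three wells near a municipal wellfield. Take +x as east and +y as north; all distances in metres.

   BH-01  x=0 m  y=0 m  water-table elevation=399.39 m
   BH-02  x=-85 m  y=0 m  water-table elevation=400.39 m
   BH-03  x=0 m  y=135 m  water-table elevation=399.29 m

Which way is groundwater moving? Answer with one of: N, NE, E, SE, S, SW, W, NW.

∂h/∂x = (400.39 − 399.39) / (-85 − 0) = -0.01176
∂h/∂y = (399.29 − 399.39) / (135 − 0) = -0.0007407
Flow = −∇h = (+0.01176 east, +0.0007407 north), which points east.

E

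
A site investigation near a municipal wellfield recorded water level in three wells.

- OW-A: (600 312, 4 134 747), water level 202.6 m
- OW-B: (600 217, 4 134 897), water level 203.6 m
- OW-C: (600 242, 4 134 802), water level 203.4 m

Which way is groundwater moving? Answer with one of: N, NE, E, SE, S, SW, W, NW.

E

With h = a·x + b·y + c and OW-A as origin, the differences give:
  (-95)·a + 150·b = +1.0
  (-70)·a + 55·b = +0.8
Eliminate b (×55 and ×150, subtract): 5275·a = -65.00 → a = ∂h/∂x = -0.01232
Back-substitute: b = ∂h/∂y = -0.001137.
Flow = −∇h = (+0.01232 east, +0.001137 north), which points east.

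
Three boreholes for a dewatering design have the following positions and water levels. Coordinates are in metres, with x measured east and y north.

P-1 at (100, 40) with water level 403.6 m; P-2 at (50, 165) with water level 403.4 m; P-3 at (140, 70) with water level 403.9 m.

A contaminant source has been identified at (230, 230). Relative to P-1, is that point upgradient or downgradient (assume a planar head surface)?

upgradient

With h = a·x + b·y + c and P-1 as origin, the differences give:
  (-50)·a + 125·b = -0.2
  40·a + 30·b = +0.3
Eliminate b (×30 and ×125, subtract): -6500·a = -43.50 → a = ∂h/∂x = +0.006692
Back-substitute: b = ∂h/∂y = +0.001077.
Head at (230, 230) = 403.6 + (+0.006692)·(130) + (+0.001077)·(190) = 404.67 m.
That is higher than the 403.6 m at P-1, so the point is upgradient.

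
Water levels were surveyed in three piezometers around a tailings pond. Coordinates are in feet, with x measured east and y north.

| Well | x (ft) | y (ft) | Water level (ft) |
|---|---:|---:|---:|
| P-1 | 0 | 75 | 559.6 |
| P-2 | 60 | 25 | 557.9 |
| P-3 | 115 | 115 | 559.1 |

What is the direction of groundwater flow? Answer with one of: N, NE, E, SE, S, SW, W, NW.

SE

With h = a·x + b·y + c and P-1 as origin, the differences give:
  60·a + (-50)·b = -1.7
  115·a + 40·b = -0.5
Eliminate b (×40 and ×(-50), subtract): 8150·a = -93.00 → a = ∂h/∂x = -0.01141
Back-substitute: b = ∂h/∂y = +0.02031.
Flow = −∇h = (+0.01141 east, -0.02031 north), which points southeast.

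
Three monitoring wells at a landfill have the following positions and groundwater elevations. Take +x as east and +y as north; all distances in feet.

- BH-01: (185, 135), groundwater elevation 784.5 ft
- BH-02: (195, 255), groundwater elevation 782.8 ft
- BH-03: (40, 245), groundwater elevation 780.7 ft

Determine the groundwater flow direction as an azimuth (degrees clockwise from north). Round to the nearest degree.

317°

Three-point gradient (reference BH-01): Δ to BH-02 = (10, 120, -1.7), Δ to BH-03 = (-145, 110, -3.8).
∂h/∂x = +0.01454, ∂h/∂y = -0.01538 (det = 18500).
Flow direction (−∇h) has components (-0.01454 E, +0.01538 N).
Azimuth = atan2(E, N) = atan2(-0.01454, +0.01538) = 316.6° ≈ 317°.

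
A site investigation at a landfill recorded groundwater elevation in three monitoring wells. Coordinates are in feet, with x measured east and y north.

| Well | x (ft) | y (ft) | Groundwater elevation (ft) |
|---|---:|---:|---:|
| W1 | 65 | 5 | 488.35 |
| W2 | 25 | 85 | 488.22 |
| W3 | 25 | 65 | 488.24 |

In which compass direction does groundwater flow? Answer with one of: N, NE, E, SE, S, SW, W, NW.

NW

With h = a·x + b·y + c and W1 as origin, the differences give:
  (-40)·a + 80·b = -0.13
  (-40)·a + 60·b = -0.11
Eliminate b (×60 and ×80, subtract): 800·a = 1.000 → a = ∂h/∂x = +0.001250
Back-substitute: b = ∂h/∂y = -0.0010000.
Flow = −∇h = (-0.001250 east, +0.0010000 north), which points northwest.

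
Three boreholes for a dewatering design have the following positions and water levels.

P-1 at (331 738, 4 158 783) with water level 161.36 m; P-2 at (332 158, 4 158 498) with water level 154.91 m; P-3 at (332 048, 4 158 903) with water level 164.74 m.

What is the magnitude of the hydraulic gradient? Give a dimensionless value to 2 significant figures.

With h = a·x + b·y + c and P-1 as origin, the differences give:
  420·a + (-285)·b = -6.45
  310·a + 120·b = +3.38
Eliminate b (×120 and ×(-285), subtract): 138750·a = 189.300 → a = ∂h/∂x = +0.001364
Back-substitute: b = ∂h/∂y = +0.02464.
|∇h| = √(0.001364² + 0.02464²) = 0.02468

0.025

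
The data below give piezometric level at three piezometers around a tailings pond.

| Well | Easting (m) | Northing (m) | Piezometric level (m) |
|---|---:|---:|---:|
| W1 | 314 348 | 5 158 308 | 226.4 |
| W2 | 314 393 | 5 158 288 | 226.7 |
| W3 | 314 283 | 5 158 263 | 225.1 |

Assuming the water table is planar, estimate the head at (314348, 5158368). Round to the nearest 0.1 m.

Taking W1 as reference: W2−W1 = (45, -20, +0.3); W3−W1 = (-65, -45, -1.3).
Solve a·Δx + b·Δy = Δh: det = 45·(-45) − (-65)·(-20) = -3325.
∂h/∂x = [(+0.3)·(-45) − (-1.3)·(-20)] / -3325 = +0.01188
∂h/∂y = [45·(-1.3) − (-65)·(+0.3)] / -3325 = +0.01173
h(314348, 5158368) = 226.4 + (+0.01188)·(0) + (+0.01173)·(60) = 226.4 +0.000 +0.704 = 227.104 m.

227.1 m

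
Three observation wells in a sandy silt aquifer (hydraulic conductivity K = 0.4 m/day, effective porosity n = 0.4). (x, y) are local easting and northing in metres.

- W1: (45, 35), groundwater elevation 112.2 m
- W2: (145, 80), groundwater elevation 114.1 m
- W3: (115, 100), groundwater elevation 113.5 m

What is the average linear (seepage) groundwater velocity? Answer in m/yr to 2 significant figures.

Three-point gradient (reference W1): Δ to W2 = (100, 45, +1.9), Δ to W3 = (70, 65, +1.3).
∂h/∂x = +0.01940, ∂h/∂y = -0.0008955 (det = 3350).
|∇h| = √(0.01940² + -0.0008955²) = 0.01942
Seepage velocity v = K·i/n = 0.4 × 0.01942 / 0.4 = 0.01942 m/day = 7.093 m/yr.

7.1 m/yr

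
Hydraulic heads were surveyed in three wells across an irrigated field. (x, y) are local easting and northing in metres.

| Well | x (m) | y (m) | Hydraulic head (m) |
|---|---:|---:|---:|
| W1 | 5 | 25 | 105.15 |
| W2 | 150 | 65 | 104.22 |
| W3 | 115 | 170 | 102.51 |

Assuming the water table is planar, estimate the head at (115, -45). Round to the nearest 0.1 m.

106.1 m

With h = a·x + b·y + c and W1 as origin, the differences give:
  145·a + 40·b = -0.93
  110·a + 145·b = -2.64
Eliminate b (×145 and ×40, subtract): 16625·a = -29.250 → a = ∂h/∂x = -0.001759
Back-substitute: b = ∂h/∂y = -0.01687.
h(115, -45) = 105.15 + (-0.001759)·(110) + (-0.01687)·(-70) = 105.15 -0.194 +1.181 = 106.138 m.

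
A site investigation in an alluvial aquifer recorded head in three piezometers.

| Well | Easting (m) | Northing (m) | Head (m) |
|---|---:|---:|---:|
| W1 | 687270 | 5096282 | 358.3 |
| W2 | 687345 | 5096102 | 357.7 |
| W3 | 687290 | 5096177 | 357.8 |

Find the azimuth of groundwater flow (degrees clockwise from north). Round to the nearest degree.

Three-point gradient (reference W1): Δ to W2 = (75, -180, -0.6), Δ to W3 = (20, -105, -0.5).
∂h/∂x = +0.006316, ∂h/∂y = +0.005965 (det = -4275).
Flow direction (−∇h) has components (-0.006316 E, -0.005965 N).
Azimuth = atan2(E, N) = atan2(-0.006316, -0.005965) = 226.6° ≈ 227°.

227°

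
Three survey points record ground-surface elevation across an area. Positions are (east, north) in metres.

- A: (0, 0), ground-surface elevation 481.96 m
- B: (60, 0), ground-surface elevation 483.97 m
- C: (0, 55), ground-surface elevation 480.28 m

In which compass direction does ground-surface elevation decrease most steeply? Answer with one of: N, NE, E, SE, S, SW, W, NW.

NW

∂z/∂x = (483.97 − 481.96) / (60 − 0) = +0.03350
∂z/∂y = (480.28 − 481.96) / (55 − 0) = -0.03055
Steepest decrease is along −∇f = (-0.03350 E, +0.03055 N) → northwest.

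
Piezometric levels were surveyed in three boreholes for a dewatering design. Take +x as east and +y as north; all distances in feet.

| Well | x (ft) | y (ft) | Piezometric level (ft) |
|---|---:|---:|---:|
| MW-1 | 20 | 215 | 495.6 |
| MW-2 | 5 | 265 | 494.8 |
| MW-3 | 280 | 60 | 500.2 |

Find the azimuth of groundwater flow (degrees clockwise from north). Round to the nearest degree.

323°

Taking MW-1 as reference: MW-2−MW-1 = (-15, 50, -0.8); MW-3−MW-1 = (260, -155, +4.6).
Determinant of the coordinate differences = (-15)·(-155) − 260·50 = -10675.
∂h/∂x = [(-0.8)·(-155) − (+4.6)·50] / -10675 = +0.009930
∂h/∂y = [(-15)·(+4.6) − 260·(-0.8)] / -10675 = -0.01302
Flow direction (−∇h) has components (-0.009930 E, +0.01302 N).
Azimuth = atan2(E, N) = atan2(-0.009930, +0.01302) = 322.7° ≈ 323°.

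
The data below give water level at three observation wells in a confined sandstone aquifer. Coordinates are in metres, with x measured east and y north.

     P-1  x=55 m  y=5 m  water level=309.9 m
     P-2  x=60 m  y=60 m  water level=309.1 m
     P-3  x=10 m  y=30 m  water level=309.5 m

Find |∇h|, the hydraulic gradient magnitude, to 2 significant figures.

0.015

With h = a·x + b·y + c and P-1 as origin, the differences give:
  5·a + 55·b = -0.8
  (-45)·a + 25·b = -0.4
Eliminate b (×25 and ×55, subtract): 2600·a = 2.00 → a = ∂h/∂x = +0.0007692
Back-substitute: b = ∂h/∂y = -0.01462.
|∇h| = √(0.0007692² + -0.01462²) = 0.01464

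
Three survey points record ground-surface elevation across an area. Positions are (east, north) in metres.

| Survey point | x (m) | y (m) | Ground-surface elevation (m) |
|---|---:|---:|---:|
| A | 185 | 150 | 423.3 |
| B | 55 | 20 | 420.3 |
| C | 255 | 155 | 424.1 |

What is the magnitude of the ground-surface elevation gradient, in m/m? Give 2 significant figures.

0.016 m/m

With z = a·x + b·y + c and A as origin, the differences give:
  (-130)·a + (-130)·b = -3.0
  70·a + 5·b = +0.8
Eliminate b (×5 and ×(-130), subtract): 8450·a = 89.00 → a = ∂z/∂x = +0.01053
Back-substitute: b = ∂z/∂y = +0.01254.
|∇f| = √(0.01053² + 0.01254²) = 0.01637 m/m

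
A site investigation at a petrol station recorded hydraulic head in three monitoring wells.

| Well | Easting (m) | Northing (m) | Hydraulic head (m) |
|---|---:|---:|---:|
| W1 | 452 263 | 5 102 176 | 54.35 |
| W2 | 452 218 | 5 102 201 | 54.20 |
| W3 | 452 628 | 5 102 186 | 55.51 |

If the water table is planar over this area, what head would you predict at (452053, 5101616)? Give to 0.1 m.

53.8 m

Taking W1 as reference: W2−W1 = (-45, 25, -0.15); W3−W1 = (365, 10, +1.16).
Determinant of the coordinate differences = (-45)·10 − 365·25 = -9575.
∂h/∂x = [(-0.15)·10 − (+1.16)·25] / -9575 = +0.003185
∂h/∂y = [(-45)·(+1.16) − 365·(-0.15)] / -9575 = -0.0002663
h(452053, 5101616) = 54.35 + (+0.003185)·(-210) + (-0.0002663)·(-560) = 54.35 -0.669 +0.149 = 53.830 m.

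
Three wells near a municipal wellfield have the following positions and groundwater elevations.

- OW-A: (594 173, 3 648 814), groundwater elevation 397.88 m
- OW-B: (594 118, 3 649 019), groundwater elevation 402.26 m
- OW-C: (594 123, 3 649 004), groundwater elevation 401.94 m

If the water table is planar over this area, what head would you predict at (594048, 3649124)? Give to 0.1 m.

Differences from OW-A: to OW-B (Δx, Δy, Δh) = (-55, 205, +4.38); to OW-C = (-50, 190, +4.06).
Determinant of the coordinate differences = (-55)·190 − (-50)·205 = -200.
∂h/∂x = [(+4.38)·190 − (+4.06)·205] / -200 = +0.0005000
∂h/∂y = [(-55)·(+4.06) − (-50)·(+4.38)] / -200 = +0.02150
h(594048, 3649124) = 397.88 + (+0.0005000)·(-125) + (+0.02150)·(310) = 397.88 -0.063 +6.665 = 404.483 m.

404.5 m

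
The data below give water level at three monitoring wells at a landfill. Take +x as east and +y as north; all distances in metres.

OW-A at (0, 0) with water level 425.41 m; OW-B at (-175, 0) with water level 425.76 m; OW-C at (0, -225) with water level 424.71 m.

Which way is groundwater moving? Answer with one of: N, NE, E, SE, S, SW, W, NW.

∂h/∂x = (425.76 − 425.41) / (-175 − 0) = -0.002000
∂h/∂y = (424.71 − 425.41) / (-225 − 0) = +0.003111
Flow = −∇h = (+0.002000 east, -0.003111 north), which points southeast.

SE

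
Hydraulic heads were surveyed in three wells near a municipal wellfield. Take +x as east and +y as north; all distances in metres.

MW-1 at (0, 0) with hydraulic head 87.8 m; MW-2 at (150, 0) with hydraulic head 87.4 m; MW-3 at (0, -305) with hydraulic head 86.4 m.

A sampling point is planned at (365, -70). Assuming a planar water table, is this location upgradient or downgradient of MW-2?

downgradient

∂h/∂x = (87.4 − 87.8) / (150 − 0) = -0.002667
∂h/∂y = (86.4 − 87.8) / (-305 − 0) = +0.004590
Head at (365, -70) = 87.8 + (-0.002667)·(365) + (+0.004590)·(-70) = 86.51 m.
That is lower than the 87.4 m at MW-2, so the point is downgradient.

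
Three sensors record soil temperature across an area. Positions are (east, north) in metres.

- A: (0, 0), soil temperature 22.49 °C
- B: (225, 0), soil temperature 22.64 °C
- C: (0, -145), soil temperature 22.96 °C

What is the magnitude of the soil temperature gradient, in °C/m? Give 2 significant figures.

0.0033 °C/m

∂T/∂x = (22.64 − 22.49) / (225 − 0) = +0.0006667
∂T/∂y = (22.96 − 22.49) / (-145 − 0) = -0.003241
|∇f| = √(0.0006667² + -0.003241²) = 0.003309 °C/m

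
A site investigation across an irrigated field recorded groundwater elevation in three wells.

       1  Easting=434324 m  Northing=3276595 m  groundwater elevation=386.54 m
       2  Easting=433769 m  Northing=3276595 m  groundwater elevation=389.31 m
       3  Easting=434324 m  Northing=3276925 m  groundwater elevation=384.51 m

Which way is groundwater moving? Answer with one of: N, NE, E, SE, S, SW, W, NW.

NE

∂h/∂x = (389.31 − 386.54) / (433769 − 434324) = -0.004991
∂h/∂y = (384.51 − 386.54) / (3276925 − 3276595) = -0.006152
Flow = −∇h = (+0.004991 east, +0.006152 north), which points northeast.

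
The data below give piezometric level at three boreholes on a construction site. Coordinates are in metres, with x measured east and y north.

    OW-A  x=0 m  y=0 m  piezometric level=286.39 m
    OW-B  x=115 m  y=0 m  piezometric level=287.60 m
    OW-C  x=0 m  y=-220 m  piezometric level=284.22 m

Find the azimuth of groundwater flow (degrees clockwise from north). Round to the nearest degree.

∂h/∂x = (287.60 − 286.39) / (115 − 0) = +0.01052
∂h/∂y = (284.22 − 286.39) / (-220 − 0) = +0.009864
Flow direction (−∇h) has components (-0.01052 E, -0.009864 N).
Azimuth = atan2(E, N) = atan2(-0.01052, -0.009864) = 226.8° ≈ 227°.

227°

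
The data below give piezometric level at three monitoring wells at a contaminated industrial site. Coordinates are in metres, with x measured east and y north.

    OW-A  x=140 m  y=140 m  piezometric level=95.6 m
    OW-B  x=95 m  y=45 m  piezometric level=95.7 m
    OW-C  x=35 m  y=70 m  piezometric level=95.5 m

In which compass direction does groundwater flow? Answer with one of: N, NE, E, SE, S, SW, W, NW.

Three-point gradient (reference OW-A): Δ to OW-B = (-45, -95, +0.1), Δ to OW-C = (-105, -70, -0.1).
∂h/∂x = +0.002418, ∂h/∂y = -0.002198 (det = -6825).
Flow = −∇h = (-0.002418 east, +0.002198 north), which points northwest.

NW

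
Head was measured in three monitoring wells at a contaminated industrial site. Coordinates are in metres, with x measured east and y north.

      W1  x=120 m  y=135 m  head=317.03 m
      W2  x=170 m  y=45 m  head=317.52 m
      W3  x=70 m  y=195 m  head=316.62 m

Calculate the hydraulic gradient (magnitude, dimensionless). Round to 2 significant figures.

Taking W1 as reference: W2−W1 = (50, -90, +0.49); W3−W1 = (-50, 60, -0.41).
Solve a·Δx + b·Δy = Δh: det = 50·60 − (-50)·(-90) = -1500.
∂h/∂x = [(+0.49)·60 − (-0.41)·(-90)] / -1500 = +0.005000
∂h/∂y = [50·(-0.41) − (-50)·(+0.49)] / -1500 = -0.002667
|∇h| = √(0.005000² + -0.002667²) = 0.005667

0.0057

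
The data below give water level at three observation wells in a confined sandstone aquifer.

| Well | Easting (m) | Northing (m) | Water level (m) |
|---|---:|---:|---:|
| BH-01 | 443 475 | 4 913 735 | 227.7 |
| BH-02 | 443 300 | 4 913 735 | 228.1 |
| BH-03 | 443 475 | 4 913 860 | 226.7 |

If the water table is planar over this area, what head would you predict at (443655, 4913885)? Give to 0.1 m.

∂h/∂x = (228.1 − 227.7) / (443300 − 443475) = -0.002286
∂h/∂y = (226.7 − 227.7) / (4913860 − 4913735) = -0.008000
h(443655, 4913885) = 227.7 + (-0.002286)·(180) + (-0.008000)·(150) = 227.7 -0.411 -1.200 = 226.089 m.

226.1 m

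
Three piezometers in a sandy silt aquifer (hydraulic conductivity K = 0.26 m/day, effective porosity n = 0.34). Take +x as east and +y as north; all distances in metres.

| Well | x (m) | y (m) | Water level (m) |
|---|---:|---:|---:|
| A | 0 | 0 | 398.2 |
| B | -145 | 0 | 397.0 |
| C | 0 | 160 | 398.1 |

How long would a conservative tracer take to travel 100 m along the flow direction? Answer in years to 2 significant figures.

∂h/∂x = (397.0 − 398.2) / (-145 − 0) = +0.008276
∂h/∂y = (398.1 − 398.2) / (160 − 0) = -0.0006250
|∇h| = √(0.008276² + -0.0006250²) = 0.0083
Seepage velocity v = K·i/n = 0.26 × 0.0083 / 0.34 = 0.006347 m/day.
t = 100 / 0.006347 = 1.576e+04 days = 43.1 years.

43 years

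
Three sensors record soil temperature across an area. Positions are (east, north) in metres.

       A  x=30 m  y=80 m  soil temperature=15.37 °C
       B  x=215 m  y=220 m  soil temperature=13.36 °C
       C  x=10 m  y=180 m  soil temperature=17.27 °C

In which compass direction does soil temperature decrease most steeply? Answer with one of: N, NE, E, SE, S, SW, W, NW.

Three-point gradient (reference A): Δ to B = (185, 140, -2.01), Δ to C = (-20, 100, +1.90).
∂T/∂x = -0.02192, ∂T/∂y = +0.01462 (det = 21300).
Steepest decrease is along −∇f = (+0.02192 E, -0.01462 N) → southeast.

SE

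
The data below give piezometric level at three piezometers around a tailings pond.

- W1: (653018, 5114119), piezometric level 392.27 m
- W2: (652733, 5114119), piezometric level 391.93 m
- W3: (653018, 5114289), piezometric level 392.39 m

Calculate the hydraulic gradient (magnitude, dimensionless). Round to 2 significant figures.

0.0014

∂h/∂x = (391.93 − 392.27) / (652733 − 653018) = +0.001193
∂h/∂y = (392.39 − 392.27) / (5114289 − 5114119) = +0.0007059
|∇h| = √(0.001193² + 0.0007059²) = 0.001386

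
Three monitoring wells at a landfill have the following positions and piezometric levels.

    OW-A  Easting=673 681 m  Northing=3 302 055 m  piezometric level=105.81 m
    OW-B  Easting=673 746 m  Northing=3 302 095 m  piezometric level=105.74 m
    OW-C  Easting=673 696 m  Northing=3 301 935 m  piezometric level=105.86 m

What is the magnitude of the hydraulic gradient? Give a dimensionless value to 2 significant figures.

0.00092

Differences from OW-A: to OW-B (Δx, Δy, Δh) = (65, 40, -0.07); to OW-C = (15, -120, +0.05).
Determinant of the coordinate differences = 65·(-120) − 15·40 = -8400.
∂h/∂x = [(-0.07)·(-120) − (+0.05)·40] / -8400 = -0.0007619
∂h/∂y = [65·(+0.05) − 15·(-0.07)] / -8400 = -0.0005119
|∇h| = √(-0.0007619² + -0.0005119²) = 0.0009179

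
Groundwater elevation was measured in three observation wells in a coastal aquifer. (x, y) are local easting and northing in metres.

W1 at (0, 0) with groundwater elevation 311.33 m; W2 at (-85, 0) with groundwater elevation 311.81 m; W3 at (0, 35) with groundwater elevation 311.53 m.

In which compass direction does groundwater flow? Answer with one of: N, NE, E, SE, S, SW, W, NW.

SE

∂h/∂x = (311.81 − 311.33) / (-85 − 0) = -0.005647
∂h/∂y = (311.53 − 311.33) / (35 − 0) = +0.005714
Flow = −∇h = (+0.005647 east, -0.005714 north), which points southeast.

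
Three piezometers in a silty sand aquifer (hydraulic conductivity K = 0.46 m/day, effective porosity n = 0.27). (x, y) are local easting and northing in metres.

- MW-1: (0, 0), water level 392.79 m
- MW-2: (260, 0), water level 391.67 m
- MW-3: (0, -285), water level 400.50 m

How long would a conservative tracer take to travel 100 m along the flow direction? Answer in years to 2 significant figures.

∂h/∂x = (391.67 − 392.79) / (260 − 0) = -0.004308
∂h/∂y = (400.50 − 392.79) / (-285 − 0) = -0.02705
|∇h| = √(-0.004308² + -0.02705²) = 0.02739
Seepage velocity v = K·i/n = 0.46 × 0.02739 / 0.27 = 0.04666 m/day.
t = 100 / 0.04666 = 2143 days = 5.87 years.

5.9 years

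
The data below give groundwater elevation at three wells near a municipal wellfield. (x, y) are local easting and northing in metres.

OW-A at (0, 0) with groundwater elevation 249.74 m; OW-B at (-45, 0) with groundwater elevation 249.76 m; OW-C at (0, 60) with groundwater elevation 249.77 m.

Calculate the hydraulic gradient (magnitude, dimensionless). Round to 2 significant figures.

∂h/∂x = (249.76 − 249.74) / (-45 − 0) = -0.0004444
∂h/∂y = (249.77 − 249.74) / (60 − 0) = +0.0005000
|∇h| = √(-0.0004444² + 0.0005000²) = 0.0006689

0.00067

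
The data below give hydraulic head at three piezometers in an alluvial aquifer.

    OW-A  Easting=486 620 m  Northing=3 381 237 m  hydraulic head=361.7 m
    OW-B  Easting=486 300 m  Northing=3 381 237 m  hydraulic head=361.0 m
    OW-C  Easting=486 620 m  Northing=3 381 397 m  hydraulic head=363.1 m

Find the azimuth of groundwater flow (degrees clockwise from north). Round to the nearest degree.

194°

∂h/∂x = (361.0 − 361.7) / (486300 − 486620) = +0.002187
∂h/∂y = (363.1 − 361.7) / (3381397 − 3381237) = +0.008750
Flow direction (−∇h) has components (-0.002187 E, -0.008750 N).
Azimuth = atan2(E, N) = atan2(-0.002187, -0.008750) = 194.0° ≈ 194°.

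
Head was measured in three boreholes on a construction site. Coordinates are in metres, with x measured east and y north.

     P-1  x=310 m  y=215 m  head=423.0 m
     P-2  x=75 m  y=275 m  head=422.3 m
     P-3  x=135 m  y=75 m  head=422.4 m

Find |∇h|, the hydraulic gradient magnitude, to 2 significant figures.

Three-point gradient (reference P-1): Δ to P-2 = (-235, 60, -0.7), Δ to P-3 = (-175, -140, -0.6).
∂h/∂x = +0.003088, ∂h/∂y = +0.0004263 (det = 43400).
|∇h| = √(0.003088² + 0.0004263²) = 0.003117

0.0031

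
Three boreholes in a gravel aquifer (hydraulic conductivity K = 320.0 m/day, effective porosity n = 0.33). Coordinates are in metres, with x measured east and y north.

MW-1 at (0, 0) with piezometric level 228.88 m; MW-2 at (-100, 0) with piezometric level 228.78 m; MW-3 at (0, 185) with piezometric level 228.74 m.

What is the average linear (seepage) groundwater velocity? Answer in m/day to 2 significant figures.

1.2 m/day

∂h/∂x = (228.78 − 228.88) / (-100 − 0) = +0.0010000
∂h/∂y = (228.74 − 228.88) / (185 − 0) = -0.0007568
|∇h| = √(0.0010000² + -0.0007568²) = 0.001254
Seepage velocity v = K·i/n = 320.0 × 0.001254 / 0.33 = 1.216 m/day.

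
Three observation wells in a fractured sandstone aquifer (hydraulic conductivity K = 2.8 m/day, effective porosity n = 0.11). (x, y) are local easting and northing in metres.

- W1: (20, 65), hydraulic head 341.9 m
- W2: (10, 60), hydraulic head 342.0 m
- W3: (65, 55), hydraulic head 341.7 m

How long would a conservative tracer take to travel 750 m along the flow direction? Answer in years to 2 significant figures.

8.2 years

Differences from W1: to W2 (Δx, Δy, Δh) = (-10, -5, +0.1); to W3 = (45, -10, -0.2).
Determinant of the coordinate differences = (-10)·(-10) − 45·(-5) = 325.
∂h/∂x = [(+0.1)·(-10) − (-0.2)·(-5)] / 325 = -0.006154
∂h/∂y = [(-10)·(-0.2) − 45·(+0.1)] / 325 = -0.007692
|∇h| = √(-0.006154² + -0.007692²) = 0.009851
Seepage velocity v = K·i/n = 2.8 × 0.009851 / 0.11 = 0.2508 m/day.
t = 750 / 0.2508 = 2990 days = 8.19 years.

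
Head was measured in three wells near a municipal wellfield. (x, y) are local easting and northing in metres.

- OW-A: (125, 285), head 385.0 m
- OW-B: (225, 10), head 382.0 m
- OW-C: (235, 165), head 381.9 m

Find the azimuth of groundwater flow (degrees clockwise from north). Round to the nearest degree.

Differences from OW-A: to OW-B (Δx, Δy, Δh) = (100, -275, -3.0); to OW-C = (110, -120, -3.1).
Solve a·Δx + b·Δy = Δh: det = 100·(-120) − 110·(-275) = 18250.
∂h/∂x = [(-3.0)·(-120) − (-3.1)·(-275)] / 18250 = -0.02699
∂h/∂y = [100·(-3.1) − 110·(-3.0)] / 18250 = +0.001096
Flow direction (−∇h) has components (+0.02699 E, -0.001096 N).
Azimuth = atan2(E, N) = atan2(+0.02699, -0.001096) = 92.3° ≈ 092°.

092°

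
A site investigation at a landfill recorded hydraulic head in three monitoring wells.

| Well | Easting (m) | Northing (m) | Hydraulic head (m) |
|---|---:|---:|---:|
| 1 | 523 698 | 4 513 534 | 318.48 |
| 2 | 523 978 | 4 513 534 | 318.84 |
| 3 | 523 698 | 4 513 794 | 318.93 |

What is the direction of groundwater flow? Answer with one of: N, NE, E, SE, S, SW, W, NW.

SW

∂h/∂x = (318.84 − 318.48) / (523978 − 523698) = +0.001286
∂h/∂y = (318.93 − 318.48) / (4513794 − 4513534) = +0.001731
Flow = −∇h = (-0.001286 east, -0.001731 north), which points southwest.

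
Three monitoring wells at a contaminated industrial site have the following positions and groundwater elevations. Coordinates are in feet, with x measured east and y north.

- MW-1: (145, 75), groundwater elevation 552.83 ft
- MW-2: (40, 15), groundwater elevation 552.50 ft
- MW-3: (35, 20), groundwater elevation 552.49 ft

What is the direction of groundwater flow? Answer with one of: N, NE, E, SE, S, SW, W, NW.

Differences from MW-1: to MW-2 (Δx, Δy, Δh) = (-105, -60, -0.33); to MW-3 = (-110, -55, -0.34).
Solve a·Δx + b·Δy = Δh: det = (-105)·(-55) − (-110)·(-60) = -825.
∂h/∂x = [(-0.33)·(-55) − (-0.34)·(-60)] / -825 = +0.002727
∂h/∂y = [(-105)·(-0.34) − (-110)·(-0.33)] / -825 = +0.0007273
Flow = −∇h = (-0.002727 east, -0.0007273 north), which points west.

W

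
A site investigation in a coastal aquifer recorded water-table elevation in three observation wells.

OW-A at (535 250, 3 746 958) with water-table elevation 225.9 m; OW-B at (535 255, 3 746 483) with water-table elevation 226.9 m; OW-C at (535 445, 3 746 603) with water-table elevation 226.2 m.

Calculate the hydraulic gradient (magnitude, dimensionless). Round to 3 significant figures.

0.00316

Three-point gradient (reference OW-A): Δ to OW-B = (5, -475, +1.0), Δ to OW-C = (195, -355, +0.3).
∂h/∂x = -0.002339, ∂h/∂y = -0.002130 (det = 90850).
|∇h| = √(-0.002339² + -0.002130²) = 0.003164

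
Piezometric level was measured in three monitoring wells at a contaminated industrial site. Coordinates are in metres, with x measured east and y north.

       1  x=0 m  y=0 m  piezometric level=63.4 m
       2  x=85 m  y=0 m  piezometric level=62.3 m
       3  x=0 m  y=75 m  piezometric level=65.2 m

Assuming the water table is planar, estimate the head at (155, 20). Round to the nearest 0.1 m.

∂h/∂x = (62.3 − 63.4) / (85 − 0) = -0.01294
∂h/∂y = (65.2 − 63.4) / (75 − 0) = +0.02400
h(155, 20) = 63.4 + (-0.01294)·(155) + (+0.02400)·(20) = 63.4 -2.006 +0.480 = 61.874 m.

61.9 m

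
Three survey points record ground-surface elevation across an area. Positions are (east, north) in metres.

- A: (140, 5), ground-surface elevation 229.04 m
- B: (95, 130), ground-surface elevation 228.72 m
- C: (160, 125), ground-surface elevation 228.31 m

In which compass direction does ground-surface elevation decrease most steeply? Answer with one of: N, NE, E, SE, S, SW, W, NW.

Differences from A: to B (Δx, Δy, Δh) = (-45, 125, -0.32); to C = (20, 120, -0.73).
Solve a·Δx + b·Δy = Δz: det = (-45)·120 − 20·125 = -7900.
∂z/∂x = [(-0.32)·120 − (-0.73)·125] / -7900 = -0.006690
∂z/∂y = [(-45)·(-0.73) − 20·(-0.32)] / -7900 = -0.004968
Steepest decrease is along −∇f = (+0.006690 E, +0.004968 N) → northeast.

NE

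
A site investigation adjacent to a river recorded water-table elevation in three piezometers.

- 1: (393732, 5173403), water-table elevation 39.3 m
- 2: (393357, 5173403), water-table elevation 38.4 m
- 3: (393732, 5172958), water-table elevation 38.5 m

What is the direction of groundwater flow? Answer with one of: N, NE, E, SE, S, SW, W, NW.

∂h/∂x = (38.4 − 39.3) / (393357 − 393732) = +0.002400
∂h/∂y = (38.5 − 39.3) / (5172958 − 5173403) = +0.001798
Flow = −∇h = (-0.002400 east, -0.001798 north), which points southwest.

SW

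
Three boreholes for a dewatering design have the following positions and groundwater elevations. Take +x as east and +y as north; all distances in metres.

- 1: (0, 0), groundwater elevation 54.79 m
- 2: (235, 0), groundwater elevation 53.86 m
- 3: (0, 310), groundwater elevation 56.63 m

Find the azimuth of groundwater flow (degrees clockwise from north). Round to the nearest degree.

∂h/∂x = (53.86 − 54.79) / (235 − 0) = -0.003957
∂h/∂y = (56.63 − 54.79) / (310 − 0) = +0.005935
Flow direction (−∇h) has components (+0.003957 E, -0.005935 N).
Azimuth = atan2(E, N) = atan2(+0.003957, -0.005935) = 146.3° ≈ 146°.

146°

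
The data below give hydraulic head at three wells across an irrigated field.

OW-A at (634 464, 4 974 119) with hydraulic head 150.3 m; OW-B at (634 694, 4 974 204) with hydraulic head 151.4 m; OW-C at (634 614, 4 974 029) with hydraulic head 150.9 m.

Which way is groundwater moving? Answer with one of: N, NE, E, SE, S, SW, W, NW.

Differences from OW-A: to OW-B (Δx, Δy, Δh) = (230, 85, +1.1); to OW-C = (150, -90, +0.6).
Determinant of the coordinate differences = 230·(-90) − 150·85 = -33450.
∂h/∂x = [(+1.1)·(-90) − (+0.6)·85] / -33450 = +0.004484
∂h/∂y = [230·(+0.6) − 150·(+1.1)] / -33450 = +0.0008072
Flow = −∇h = (-0.004484 east, -0.0008072 north), which points west.

W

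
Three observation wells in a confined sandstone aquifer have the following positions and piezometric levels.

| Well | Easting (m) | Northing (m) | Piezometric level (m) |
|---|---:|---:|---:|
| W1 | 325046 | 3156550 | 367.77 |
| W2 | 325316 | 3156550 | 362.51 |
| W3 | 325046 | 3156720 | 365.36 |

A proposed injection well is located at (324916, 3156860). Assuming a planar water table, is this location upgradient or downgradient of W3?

upgradient

∂h/∂x = (362.51 − 367.77) / (325316 − 325046) = -0.01948
∂h/∂y = (365.36 − 367.77) / (3156720 − 3156550) = -0.01418
Head at (324916, 3156860) = 367.77 + (-0.01948)·(-130) + (-0.01418)·(310) = 365.91 m.
That is higher than the 365.36 m at W3, so the point is upgradient.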